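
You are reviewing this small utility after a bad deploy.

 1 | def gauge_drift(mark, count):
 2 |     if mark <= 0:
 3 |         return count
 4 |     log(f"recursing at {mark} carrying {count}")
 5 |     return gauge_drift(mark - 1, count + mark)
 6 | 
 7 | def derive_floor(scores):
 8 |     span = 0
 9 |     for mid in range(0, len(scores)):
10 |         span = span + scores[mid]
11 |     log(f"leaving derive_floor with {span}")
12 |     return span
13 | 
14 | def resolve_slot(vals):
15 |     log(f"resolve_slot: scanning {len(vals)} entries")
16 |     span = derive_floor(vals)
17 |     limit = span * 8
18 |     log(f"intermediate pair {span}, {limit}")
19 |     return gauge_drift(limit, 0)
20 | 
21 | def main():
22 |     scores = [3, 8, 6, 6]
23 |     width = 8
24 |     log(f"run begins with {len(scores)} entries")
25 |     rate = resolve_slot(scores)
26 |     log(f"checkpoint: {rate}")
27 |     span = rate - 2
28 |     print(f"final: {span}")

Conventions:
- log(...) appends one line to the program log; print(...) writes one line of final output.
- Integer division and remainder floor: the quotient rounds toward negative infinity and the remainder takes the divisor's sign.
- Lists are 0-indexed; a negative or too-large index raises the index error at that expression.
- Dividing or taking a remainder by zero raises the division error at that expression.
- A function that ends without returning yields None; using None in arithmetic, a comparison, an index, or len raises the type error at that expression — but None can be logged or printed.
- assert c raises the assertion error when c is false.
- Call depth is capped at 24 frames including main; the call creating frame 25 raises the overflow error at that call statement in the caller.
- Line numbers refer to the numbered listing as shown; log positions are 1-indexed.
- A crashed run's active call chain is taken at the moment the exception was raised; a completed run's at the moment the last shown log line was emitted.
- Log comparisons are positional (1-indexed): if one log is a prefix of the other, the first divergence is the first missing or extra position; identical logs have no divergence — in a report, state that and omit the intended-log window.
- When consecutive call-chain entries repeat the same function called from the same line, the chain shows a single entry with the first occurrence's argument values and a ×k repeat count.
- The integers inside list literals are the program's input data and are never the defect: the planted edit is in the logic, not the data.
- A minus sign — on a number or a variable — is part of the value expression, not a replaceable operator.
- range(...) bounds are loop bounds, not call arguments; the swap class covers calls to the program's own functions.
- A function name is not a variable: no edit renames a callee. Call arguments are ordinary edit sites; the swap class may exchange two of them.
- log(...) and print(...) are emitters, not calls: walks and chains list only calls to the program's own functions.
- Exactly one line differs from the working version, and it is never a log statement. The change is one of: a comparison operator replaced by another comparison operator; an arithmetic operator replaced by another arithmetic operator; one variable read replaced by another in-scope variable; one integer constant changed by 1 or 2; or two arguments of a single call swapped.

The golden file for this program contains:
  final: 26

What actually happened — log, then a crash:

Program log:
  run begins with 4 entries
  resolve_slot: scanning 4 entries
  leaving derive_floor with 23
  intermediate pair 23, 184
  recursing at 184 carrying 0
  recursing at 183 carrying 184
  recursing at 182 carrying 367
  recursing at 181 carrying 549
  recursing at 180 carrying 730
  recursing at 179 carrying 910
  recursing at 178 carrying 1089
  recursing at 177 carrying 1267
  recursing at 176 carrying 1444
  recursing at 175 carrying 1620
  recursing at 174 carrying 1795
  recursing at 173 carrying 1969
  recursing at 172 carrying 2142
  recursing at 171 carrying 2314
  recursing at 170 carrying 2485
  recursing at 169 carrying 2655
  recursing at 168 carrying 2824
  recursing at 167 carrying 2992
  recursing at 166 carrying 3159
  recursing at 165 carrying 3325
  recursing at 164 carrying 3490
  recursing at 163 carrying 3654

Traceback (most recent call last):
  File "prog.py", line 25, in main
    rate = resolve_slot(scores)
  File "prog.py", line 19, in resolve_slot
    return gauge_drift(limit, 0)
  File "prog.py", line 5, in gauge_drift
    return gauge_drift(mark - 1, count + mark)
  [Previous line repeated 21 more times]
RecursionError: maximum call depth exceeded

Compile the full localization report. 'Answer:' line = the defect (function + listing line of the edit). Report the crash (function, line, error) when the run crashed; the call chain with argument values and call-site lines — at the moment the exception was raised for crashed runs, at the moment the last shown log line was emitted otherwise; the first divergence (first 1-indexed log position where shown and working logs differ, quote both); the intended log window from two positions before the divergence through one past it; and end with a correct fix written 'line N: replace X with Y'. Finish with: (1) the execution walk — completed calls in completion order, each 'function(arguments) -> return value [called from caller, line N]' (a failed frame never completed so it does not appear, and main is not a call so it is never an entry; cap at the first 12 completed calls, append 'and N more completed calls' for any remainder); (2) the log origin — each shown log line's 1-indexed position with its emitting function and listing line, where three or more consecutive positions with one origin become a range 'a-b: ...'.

Answer: the defect is in resolve_slot at line 17.
The tell: Position 4 is the first bad log line: 'intermediate pair 23, 184' should read 'intermediate pair 23, 7'.
Crash: gauge_drift, line 5, RecursionError.
Call chain: main -> resolve_slot([3, 8, 6, 6]) (called at line 25) -> gauge_drift(184, 0) (called at line 19) -> gauge_drift(183, 184) (called at line 5) ×21.
First divergence: position 4; shown 'intermediate pair 23, 184' vs intended 'intermediate pair 23, 7'.
Intended log window:
  2: resolve_slot: scanning 4 entries
  3: leaving derive_floor with 23
  4: intermediate pair 23, 7
  5: recursing at 7 carrying 0
Execution walk:
  derive_floor([3, 8, 6, 6]) -> 23  [called from resolve_slot, line 16]
Log line origins:
  1: logged in main at line 24
  2: logged in resolve_slot at line 15
  3: logged in derive_floor at line 11
  4: logged in resolve_slot at line 18
  5-26: logged in gauge_drift at line 4
A correct fix: line 17: replace `*` with `%`.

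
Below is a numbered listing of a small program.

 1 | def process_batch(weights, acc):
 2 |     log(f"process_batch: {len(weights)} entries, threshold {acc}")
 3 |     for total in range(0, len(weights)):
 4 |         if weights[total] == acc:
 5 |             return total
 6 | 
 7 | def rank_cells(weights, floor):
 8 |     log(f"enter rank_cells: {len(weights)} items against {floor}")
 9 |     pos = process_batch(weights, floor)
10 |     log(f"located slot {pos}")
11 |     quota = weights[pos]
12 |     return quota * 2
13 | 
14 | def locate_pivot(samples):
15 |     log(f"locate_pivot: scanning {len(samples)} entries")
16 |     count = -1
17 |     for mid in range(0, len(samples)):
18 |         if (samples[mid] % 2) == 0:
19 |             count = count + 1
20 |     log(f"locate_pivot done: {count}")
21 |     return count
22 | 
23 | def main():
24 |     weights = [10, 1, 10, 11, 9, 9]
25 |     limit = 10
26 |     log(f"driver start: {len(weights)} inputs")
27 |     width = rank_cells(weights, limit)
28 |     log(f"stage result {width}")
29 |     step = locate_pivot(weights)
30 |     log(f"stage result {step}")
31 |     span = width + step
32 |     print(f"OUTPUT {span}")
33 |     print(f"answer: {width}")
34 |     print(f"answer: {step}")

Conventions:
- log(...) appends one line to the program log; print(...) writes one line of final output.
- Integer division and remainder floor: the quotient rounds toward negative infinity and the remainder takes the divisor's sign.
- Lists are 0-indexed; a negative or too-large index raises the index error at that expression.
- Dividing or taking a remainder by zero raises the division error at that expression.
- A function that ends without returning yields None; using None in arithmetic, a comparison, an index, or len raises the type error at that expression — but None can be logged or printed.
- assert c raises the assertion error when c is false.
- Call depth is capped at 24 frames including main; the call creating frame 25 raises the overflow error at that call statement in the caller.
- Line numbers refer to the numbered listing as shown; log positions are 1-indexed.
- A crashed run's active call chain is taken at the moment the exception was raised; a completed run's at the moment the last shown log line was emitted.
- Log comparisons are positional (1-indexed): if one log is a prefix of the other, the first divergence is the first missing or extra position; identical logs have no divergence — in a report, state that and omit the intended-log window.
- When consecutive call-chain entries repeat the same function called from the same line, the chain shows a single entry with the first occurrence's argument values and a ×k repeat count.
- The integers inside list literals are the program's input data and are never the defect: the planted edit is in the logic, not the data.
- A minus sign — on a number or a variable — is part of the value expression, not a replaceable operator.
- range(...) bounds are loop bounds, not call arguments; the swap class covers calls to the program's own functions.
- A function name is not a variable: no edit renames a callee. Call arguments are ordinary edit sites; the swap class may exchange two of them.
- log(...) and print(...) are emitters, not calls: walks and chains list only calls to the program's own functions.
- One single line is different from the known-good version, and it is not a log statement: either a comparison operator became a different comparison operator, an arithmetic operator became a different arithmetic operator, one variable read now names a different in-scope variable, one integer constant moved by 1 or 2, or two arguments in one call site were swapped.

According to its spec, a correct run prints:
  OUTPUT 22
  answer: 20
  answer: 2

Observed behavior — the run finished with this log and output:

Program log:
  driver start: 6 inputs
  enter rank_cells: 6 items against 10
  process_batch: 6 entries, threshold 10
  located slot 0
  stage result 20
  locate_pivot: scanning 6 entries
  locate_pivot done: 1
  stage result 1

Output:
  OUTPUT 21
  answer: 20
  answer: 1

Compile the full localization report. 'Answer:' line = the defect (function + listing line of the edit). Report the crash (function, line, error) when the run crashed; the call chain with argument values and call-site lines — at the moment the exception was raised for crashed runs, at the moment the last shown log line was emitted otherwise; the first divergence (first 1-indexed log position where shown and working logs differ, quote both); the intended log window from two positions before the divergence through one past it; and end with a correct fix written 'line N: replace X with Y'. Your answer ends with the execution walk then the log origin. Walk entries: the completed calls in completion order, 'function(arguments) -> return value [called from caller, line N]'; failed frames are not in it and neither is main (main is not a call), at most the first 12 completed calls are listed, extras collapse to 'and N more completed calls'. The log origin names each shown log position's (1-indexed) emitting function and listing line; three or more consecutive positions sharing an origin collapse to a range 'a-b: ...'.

Answer: the defect is in locate_pivot at line 16.
Core observation: Log line 7 is where behavior first shows: 'locate_pivot done: 1' appears instead of 'locate_pivot done: 2'.
Call chain: main.
First divergence: at position 7 the run shows 'locate_pivot done: 1' where the working version logs 'locate_pivot done: 2'.
Intended log window:
  5: stage result 20
  6: locate_pivot: scanning 6 entries
  7: locate_pivot done: 2
  8: stage result 2
Execution walk:
  process_batch([10, 1, 10, 11, 9, 9], 10) -> 0  [called from rank_cells, line 9]
  rank_cells([10, 1, 10, 11, 9, 9], 10) -> 20  [called from main, line 27]
  locate_pivot([10, 1, 10, 11, 9, 9]) -> 1  [called from main, line 29]
Log line origins:
  1: logged in main at line 26
  2: logged in rank_cells at line 8
  3: logged in process_batch at line 2
  4: logged in rank_cells at line 10
  5: logged in main at line 28
  6: logged in locate_pivot at line 15
  7: logged in locate_pivot at line 20
  8: logged in main at line 30
A correct fix: line 16: replace `-1` with `0`.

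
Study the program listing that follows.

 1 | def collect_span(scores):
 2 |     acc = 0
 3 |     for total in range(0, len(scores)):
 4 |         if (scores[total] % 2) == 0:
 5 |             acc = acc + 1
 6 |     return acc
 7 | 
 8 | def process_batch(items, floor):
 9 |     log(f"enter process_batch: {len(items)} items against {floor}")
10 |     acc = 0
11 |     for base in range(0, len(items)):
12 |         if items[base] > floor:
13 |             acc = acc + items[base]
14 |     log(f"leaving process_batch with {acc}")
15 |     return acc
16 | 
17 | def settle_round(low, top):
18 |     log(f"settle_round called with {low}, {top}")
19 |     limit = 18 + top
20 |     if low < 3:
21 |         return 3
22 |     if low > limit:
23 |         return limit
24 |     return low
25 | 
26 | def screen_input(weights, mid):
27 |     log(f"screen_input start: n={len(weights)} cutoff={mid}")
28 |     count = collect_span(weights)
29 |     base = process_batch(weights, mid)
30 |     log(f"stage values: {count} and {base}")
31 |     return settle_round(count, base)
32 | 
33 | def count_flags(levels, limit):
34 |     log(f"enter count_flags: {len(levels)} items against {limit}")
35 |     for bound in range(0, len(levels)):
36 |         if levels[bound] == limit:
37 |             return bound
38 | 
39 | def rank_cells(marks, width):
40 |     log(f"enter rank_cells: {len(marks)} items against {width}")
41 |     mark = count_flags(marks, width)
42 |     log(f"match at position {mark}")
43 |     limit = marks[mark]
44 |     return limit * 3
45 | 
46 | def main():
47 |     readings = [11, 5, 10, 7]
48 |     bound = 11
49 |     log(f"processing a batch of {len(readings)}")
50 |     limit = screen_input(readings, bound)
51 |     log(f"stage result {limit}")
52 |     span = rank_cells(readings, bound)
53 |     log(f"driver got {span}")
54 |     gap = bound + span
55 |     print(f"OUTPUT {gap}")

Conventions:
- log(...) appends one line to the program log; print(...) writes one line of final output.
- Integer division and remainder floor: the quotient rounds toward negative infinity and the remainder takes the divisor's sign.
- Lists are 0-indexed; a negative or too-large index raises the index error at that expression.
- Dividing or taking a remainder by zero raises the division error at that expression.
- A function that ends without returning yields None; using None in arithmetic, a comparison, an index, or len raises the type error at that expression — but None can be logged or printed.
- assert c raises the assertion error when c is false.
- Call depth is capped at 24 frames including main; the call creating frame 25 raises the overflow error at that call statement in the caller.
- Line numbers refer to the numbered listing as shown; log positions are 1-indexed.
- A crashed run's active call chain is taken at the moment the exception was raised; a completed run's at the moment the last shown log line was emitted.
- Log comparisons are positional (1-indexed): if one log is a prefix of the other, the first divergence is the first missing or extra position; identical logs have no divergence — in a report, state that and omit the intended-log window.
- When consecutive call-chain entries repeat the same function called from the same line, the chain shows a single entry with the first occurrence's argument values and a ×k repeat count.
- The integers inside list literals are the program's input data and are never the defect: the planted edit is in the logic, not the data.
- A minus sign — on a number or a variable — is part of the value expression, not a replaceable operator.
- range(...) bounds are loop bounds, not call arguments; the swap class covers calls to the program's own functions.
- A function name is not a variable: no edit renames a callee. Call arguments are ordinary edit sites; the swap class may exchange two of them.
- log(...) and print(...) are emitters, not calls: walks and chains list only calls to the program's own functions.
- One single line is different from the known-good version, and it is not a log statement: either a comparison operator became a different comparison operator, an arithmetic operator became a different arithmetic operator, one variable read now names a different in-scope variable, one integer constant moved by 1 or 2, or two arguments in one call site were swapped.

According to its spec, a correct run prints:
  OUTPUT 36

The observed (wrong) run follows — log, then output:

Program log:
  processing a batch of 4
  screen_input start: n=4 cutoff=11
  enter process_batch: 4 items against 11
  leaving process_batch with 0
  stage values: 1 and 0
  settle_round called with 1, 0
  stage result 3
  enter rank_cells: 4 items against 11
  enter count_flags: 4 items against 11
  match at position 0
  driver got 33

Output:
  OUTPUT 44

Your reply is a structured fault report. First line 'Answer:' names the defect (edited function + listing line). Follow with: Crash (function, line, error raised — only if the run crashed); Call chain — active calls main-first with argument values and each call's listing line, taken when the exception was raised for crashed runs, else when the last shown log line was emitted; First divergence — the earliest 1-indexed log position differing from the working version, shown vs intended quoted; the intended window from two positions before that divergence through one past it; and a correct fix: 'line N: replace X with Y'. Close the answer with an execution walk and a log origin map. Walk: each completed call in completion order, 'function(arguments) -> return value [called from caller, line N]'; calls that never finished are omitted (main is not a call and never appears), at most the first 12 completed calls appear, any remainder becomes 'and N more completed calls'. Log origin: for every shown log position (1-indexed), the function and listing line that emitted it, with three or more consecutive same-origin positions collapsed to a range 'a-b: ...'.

Answer: the defect is in main at line 54.
Key fact: Every logged value matches the working version; the printed result is what differs.
Call chain: main.
First divergence: none (the log streams are identical).
Execution walk:
  collect_span([11, 5, 10, 7]) -> 1  [called from screen_input, line 28]
  process_batch([11, 5, 10, 7], 11) -> 0  [called from screen_input, line 29]
  settle_round(1, 0) -> 3  [called from screen_input, line 31]
  screen_input([11, 5, 10, 7], 11) -> 3  [called from main, line 50]
  count_flags([11, 5, 10, 7], 11) -> 0  [called from rank_cells, line 41]
  rank_cells([11, 5, 10, 7], 11) -> 33  [called from main, line 52]
Log origin:
  1: emitted by main (line 49)
  2: emitted by screen_input (line 27)
  3: emitted by process_batch (line 9)
  4: emitted by process_batch (line 14)
  5: emitted by screen_input (line 30)
  6: emitted by settle_round (line 18)
  7: emitted by main (line 51)
  8: emitted by rank_cells (line 40)
  9: emitted by count_flags (line 34)
  10: emitted by rank_cells (line 42)
  11: emitted by main (line 53)
A correct fix: line 54: replace `bound` with `limit`.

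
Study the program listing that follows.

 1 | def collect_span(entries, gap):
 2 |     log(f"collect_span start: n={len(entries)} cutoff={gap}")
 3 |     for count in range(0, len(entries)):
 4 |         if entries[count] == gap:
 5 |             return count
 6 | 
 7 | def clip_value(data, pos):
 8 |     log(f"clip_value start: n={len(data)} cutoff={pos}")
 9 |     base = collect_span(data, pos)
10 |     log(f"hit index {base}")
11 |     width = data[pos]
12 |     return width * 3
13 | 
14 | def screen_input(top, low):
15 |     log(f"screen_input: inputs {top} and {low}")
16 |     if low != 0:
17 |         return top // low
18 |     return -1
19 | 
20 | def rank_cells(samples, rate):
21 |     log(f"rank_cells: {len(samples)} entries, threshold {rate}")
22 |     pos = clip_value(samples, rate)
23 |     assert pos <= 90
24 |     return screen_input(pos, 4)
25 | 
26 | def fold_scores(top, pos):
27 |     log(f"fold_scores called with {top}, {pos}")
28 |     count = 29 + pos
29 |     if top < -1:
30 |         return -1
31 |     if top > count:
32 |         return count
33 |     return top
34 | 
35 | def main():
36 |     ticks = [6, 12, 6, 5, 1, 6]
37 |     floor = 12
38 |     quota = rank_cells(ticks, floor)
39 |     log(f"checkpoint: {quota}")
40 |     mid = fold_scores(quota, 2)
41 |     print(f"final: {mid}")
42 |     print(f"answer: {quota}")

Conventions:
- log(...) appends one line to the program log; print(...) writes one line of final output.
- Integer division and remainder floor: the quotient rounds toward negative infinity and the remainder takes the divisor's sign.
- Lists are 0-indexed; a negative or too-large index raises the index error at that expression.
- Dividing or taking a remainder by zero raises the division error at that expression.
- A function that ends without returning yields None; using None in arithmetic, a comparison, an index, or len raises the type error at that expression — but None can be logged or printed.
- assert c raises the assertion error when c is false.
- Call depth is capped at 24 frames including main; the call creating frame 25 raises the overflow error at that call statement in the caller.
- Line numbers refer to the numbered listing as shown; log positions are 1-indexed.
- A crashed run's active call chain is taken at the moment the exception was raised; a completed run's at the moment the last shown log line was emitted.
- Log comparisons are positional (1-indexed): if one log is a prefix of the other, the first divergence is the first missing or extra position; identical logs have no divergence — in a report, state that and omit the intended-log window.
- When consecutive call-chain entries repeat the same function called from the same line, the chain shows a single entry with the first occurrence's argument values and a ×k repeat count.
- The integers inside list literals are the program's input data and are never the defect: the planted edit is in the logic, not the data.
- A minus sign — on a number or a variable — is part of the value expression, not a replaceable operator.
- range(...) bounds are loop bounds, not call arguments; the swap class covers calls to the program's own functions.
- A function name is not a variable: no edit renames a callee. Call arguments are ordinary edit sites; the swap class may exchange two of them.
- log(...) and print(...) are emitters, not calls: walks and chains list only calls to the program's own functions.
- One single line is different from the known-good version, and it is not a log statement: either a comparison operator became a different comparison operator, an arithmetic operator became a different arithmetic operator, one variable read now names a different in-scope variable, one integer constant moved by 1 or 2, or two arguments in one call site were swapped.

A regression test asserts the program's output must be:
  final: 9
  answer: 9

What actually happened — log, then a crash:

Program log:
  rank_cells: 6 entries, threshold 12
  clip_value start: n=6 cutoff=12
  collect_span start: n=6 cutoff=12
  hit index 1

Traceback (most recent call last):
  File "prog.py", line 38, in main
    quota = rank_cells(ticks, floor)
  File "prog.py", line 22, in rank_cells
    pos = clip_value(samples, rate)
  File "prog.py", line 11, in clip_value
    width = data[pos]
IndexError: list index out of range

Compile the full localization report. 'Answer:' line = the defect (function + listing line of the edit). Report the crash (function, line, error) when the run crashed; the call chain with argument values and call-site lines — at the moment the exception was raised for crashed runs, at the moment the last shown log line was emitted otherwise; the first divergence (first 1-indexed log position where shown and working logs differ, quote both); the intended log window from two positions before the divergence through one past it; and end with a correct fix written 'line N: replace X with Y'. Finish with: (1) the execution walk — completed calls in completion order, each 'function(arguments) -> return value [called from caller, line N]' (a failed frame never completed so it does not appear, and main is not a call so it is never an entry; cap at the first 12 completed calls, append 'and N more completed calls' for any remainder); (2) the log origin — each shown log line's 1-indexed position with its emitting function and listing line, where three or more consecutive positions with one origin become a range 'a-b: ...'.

Answer: the defect is in clip_value at line 11.
Key observation: The faulty run's log stops after 4 lines; the working version's next line would be 'screen_input: inputs 36 and 4'.
Crash: clip_value, line 11, IndexError.
Call chain: main -> rank_cells([6, 12, 6, 5, 1, 6], 12) (called at line 38) -> clip_value([6, 12, 6, 5, 1, 6], 12) (called at line 22).
First divergence: position 5 — the faulty run's log ends after 4 lines; the working version continues with 'screen_input: inputs 36 and 4'.
Intended log window:
  3: collect_span start: n=6 cutoff=12
  4: hit index 1
  5: screen_input: inputs 36 and 4
  6: checkpoint: 9
Execution walk:
  collect_span([6, 12, 6, 5, 1, 6], 12) -> 1  [called from clip_value, line 9]
Log origins:
  1 — rank_cells, line 21
  2 — clip_value, line 8
  3 — collect_span, line 2
  4 — clip_value, line 10
A correct fix: line 11: replace `pos` with `base`.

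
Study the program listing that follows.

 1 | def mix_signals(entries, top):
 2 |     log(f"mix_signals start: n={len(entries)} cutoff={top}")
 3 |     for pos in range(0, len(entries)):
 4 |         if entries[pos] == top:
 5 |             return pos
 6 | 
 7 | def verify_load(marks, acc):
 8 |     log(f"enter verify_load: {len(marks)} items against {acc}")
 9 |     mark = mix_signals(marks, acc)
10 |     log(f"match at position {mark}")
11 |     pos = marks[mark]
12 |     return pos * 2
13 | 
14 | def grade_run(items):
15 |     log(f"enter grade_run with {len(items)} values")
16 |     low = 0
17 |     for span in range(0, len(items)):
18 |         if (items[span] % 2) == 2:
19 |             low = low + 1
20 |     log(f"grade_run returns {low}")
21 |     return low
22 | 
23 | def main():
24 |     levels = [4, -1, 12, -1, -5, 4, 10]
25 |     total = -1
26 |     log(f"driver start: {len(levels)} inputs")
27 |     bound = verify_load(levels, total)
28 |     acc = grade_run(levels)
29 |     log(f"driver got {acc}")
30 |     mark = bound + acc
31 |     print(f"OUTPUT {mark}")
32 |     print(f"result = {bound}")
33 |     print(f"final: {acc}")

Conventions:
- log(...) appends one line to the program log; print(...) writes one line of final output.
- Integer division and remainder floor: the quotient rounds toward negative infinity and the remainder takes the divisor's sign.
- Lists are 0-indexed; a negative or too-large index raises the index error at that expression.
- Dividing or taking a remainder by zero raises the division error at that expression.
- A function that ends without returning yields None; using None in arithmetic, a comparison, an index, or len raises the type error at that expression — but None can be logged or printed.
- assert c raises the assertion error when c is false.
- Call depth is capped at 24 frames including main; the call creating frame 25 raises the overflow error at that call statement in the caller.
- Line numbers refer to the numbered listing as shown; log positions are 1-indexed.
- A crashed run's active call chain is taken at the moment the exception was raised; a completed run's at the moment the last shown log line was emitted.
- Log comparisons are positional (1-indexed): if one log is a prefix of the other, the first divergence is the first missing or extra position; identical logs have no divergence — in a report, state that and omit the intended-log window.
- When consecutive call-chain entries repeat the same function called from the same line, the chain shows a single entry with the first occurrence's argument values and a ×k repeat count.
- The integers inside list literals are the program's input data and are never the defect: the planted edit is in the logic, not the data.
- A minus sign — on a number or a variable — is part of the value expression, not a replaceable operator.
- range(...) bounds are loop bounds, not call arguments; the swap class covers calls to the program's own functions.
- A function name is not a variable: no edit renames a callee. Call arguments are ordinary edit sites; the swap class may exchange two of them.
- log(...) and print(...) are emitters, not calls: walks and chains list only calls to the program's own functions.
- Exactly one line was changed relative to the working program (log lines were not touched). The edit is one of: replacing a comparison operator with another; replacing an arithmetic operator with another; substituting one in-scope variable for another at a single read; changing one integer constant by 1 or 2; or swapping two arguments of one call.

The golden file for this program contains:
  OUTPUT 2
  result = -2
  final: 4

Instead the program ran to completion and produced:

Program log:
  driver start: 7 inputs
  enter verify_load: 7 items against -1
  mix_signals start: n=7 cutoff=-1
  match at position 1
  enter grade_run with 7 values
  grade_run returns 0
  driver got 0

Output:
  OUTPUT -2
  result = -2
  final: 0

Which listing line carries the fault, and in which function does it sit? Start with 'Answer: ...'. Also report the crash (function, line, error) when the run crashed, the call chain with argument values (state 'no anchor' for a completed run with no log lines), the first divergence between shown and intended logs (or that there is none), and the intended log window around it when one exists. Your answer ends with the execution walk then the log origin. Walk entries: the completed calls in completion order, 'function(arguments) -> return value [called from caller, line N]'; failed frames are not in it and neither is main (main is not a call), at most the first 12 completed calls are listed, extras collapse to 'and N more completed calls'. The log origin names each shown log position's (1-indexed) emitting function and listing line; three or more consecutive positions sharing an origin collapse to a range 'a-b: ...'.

Answer: the defect is in grade_run at line 18.
Key fact: Position 6 is the first bad log line: 'grade_run returns 0' should read 'grade_run returns 4'.
Call chain: main.
First divergence: at position 6 the run shows 'grade_run returns 0' where the working version logs 'grade_run returns 4'.
Intended log window:
  4: match at position 1
  5: enter grade_run with 7 values
  6: grade_run returns 4
  7: driver got 4
Execution walk:
  mix_signals([4, -1, 12, -1, -5, 4, 10], -1) -> 1  [called from verify_load, line 9]
  verify_load([4, -1, 12, -1, -5, 4, 10], -1) -> -2  [called from main, line 27]
  grade_run([4, -1, 12, -1, -5, 4, 10]) -> 0  [called from main, line 28]
Log origins:
  1: from main, line 26
  2: from verify_load, line 8
  3: from mix_signals, line 2
  4: from verify_load, line 10
  5: from grade_run, line 15
  6: from grade_run, line 20
  7: from main, line 29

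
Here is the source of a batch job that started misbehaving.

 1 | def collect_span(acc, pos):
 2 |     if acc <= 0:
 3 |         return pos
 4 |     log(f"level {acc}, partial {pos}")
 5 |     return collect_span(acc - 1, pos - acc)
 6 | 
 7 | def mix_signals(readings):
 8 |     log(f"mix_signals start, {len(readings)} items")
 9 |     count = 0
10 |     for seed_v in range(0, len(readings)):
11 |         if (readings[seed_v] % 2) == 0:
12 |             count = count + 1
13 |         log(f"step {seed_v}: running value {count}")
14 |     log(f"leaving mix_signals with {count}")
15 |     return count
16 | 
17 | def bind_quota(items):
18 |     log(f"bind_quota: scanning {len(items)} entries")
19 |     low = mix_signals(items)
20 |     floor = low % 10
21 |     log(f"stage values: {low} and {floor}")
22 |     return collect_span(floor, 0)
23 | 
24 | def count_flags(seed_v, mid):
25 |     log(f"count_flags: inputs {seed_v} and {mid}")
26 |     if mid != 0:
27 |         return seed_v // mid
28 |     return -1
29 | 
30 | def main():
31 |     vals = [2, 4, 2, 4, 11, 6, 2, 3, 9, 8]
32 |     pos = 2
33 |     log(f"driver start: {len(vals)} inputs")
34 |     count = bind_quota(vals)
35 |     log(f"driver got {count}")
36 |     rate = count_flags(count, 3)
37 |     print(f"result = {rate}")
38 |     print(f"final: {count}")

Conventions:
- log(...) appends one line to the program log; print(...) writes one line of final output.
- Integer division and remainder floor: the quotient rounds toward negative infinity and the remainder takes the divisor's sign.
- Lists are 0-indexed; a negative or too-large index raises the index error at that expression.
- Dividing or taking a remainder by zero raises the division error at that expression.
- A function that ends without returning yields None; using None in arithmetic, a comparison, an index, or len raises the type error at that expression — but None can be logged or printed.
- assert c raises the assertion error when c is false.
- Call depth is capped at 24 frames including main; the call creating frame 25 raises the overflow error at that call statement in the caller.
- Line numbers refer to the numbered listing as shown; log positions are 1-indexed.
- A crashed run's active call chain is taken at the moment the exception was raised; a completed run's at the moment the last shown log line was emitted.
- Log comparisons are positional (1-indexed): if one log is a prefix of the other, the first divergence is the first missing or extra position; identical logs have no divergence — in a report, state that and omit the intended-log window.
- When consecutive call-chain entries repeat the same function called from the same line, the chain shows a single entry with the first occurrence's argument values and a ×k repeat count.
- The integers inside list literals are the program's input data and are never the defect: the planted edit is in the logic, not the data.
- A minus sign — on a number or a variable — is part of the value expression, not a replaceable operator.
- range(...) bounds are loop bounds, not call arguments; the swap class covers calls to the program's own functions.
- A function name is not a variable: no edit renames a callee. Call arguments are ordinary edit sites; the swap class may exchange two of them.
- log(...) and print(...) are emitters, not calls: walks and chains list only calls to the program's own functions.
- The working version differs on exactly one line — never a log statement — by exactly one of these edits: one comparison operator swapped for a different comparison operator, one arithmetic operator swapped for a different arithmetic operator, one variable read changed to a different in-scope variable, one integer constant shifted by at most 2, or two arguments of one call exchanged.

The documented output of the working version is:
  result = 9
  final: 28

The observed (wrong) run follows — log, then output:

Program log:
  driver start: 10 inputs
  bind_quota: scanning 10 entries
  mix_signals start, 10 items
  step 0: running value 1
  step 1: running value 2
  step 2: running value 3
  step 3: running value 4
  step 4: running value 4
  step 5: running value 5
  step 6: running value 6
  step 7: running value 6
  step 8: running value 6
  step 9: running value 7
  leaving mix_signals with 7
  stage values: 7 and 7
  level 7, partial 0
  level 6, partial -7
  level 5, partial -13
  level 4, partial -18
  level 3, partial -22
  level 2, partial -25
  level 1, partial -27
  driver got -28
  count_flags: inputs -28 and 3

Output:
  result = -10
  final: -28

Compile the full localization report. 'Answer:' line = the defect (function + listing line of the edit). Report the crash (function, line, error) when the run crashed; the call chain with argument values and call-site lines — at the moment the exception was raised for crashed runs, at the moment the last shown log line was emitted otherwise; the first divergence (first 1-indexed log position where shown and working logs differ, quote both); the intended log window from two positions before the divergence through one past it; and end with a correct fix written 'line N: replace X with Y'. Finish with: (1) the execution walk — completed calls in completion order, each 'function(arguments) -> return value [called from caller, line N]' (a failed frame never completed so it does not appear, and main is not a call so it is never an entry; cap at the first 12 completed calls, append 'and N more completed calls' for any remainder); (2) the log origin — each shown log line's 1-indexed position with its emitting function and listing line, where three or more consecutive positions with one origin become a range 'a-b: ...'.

Answer: the defect is in collect_span at line 5.
Key observation: At log position 17 the runs split — shown 'level 6, partial -7', but the working version logs 'level 6, partial 7'.
Call chain: main -> count_flags(-28, 3) (called at line 36).
First divergence: position 17 — the shown line 'level 6, partial -7' should read 'level 6, partial 7'.
Intended log window:
  15: stage values: 7 and 7
  16: level 7, partial 0
  17: level 6, partial 7
  18: level 5, partial 13
Execution walk:
  mix_signals([2, 4, 2, 4, 11, 6, 2, 3, 9, 8]) -> 7  [called from bind_quota, line 19]
  collect_span(0, -28) -> -28  [called from collect_span, line 5]
  collect_span(1, -27) -> -28  [called from collect_span, line 5]
  collect_span(2, -25) -> -28  [called from collect_span, line 5]
  collect_span(3, -22) -> -28  [called from collect_span, line 5]
  collect_span(4, -18) -> -28  [called from collect_span, line 5]
  collect_span(5, -13) -> -28  [called from collect_span, line 5]
  collect_span(6, -7) -> -28  [called from collect_span, line 5]
  collect_span(7, 0) -> -28  [called from bind_quota, line 22]
  bind_quota([2, 4, 2, 4, 11, 6, 2, 3, 9, 8]) -> -28  [called from main, line 34]
  count_flags(-28, 3) -> -10  [called from main, line 36]
Log line origins:
  1 — main, line 33
  2 — bind_quota, line 18
  3 — mix_signals, line 8
  4-13 — mix_signals, line 13
  14 — mix_signals, line 14
  15 — bind_quota, line 21
  16-22 — collect_span, line 4
  23 — main, line 35
  24 — count_flags, line 25
A correct fix: line 5: replace `pos - acc` with `pos + acc`.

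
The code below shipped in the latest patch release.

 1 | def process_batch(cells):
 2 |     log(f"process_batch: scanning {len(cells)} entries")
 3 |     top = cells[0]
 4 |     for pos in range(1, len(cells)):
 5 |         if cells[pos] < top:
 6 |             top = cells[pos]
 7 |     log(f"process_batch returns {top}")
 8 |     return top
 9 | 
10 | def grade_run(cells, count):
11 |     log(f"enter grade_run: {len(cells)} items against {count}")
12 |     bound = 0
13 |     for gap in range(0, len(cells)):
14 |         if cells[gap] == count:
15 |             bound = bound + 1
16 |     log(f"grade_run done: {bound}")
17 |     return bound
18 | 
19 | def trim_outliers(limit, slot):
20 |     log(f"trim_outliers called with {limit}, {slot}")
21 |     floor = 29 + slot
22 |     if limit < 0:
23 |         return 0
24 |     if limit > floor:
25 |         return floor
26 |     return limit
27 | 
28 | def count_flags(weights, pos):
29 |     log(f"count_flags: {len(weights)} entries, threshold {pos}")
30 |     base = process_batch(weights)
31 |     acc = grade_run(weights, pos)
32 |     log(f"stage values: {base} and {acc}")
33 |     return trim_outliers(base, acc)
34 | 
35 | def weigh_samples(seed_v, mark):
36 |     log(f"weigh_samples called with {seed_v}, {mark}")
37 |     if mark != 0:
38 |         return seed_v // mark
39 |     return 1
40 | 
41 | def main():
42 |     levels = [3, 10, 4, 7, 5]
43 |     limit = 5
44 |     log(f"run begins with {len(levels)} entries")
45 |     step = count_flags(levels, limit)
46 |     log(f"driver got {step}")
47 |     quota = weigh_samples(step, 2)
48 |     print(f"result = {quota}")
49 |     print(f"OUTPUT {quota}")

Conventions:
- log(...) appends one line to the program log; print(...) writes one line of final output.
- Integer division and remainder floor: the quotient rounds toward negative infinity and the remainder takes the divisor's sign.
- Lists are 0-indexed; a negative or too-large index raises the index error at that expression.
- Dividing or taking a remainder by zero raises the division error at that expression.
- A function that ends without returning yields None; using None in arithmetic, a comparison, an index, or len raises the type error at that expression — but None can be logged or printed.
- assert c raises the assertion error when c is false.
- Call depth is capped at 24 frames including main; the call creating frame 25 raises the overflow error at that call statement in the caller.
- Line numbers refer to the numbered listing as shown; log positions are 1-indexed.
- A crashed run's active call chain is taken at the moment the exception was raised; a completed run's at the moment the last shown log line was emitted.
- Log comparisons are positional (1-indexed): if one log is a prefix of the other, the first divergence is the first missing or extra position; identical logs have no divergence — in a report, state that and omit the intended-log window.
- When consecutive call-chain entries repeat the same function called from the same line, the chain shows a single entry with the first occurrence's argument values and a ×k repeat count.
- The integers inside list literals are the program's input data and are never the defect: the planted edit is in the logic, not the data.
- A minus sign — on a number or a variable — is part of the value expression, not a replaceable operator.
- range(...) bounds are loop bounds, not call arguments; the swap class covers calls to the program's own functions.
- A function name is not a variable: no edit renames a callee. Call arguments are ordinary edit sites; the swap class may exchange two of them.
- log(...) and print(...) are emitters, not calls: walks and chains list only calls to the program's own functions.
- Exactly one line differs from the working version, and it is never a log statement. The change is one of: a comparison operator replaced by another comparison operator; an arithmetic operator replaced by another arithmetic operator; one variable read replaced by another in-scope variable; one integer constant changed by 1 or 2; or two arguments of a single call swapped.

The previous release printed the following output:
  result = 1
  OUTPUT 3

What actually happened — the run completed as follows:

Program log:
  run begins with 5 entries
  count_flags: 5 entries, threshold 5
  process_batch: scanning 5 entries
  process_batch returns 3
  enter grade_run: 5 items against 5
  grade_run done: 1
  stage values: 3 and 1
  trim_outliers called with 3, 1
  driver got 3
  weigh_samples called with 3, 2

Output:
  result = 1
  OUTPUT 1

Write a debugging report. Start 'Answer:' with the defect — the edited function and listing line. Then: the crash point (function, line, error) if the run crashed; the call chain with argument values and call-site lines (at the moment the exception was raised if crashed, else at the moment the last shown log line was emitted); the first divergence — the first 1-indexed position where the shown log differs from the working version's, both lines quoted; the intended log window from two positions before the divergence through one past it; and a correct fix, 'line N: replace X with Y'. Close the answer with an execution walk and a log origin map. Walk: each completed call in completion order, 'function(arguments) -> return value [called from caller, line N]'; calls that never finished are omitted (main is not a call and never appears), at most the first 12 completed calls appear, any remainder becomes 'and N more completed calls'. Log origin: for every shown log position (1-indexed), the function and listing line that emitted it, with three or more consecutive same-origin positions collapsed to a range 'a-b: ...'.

Answer: the defect is in main at line 49.
Key fact: Log streams are identical — the defect surfaces only in the printed output.
Call chain: main -> weigh_samples(3, 2) (called at line 47).
First divergence: none; the two logs match at every position.
Execution walk:
  process_batch([3, 10, 4, 7, 5]) -> 3  [called from count_flags, line 30]
  grade_run([3, 10, 4, 7, 5], 5) -> 1  [called from count_flags, line 31]
  trim_outliers(3, 1) -> 3  [called from count_flags, line 33]
  count_flags([3, 10, 4, 7, 5], 5) -> 3  [called from main, line 45]
  weigh_samples(3, 2) -> 1  [called from main, line 47]
Log origins:
  1: from main, line 44
  2: from count_flags, line 29
  3: from process_batch, line 2
  4: from process_batch, line 7
  5: from grade_run, line 11
  6: from grade_run, line 16
  7: from count_flags, line 32
  8: from trim_outliers, line 20
  9: from main, line 46
  10: from weigh_samples, line 36
A correct fix: line 49: replace `quota` with `step`.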